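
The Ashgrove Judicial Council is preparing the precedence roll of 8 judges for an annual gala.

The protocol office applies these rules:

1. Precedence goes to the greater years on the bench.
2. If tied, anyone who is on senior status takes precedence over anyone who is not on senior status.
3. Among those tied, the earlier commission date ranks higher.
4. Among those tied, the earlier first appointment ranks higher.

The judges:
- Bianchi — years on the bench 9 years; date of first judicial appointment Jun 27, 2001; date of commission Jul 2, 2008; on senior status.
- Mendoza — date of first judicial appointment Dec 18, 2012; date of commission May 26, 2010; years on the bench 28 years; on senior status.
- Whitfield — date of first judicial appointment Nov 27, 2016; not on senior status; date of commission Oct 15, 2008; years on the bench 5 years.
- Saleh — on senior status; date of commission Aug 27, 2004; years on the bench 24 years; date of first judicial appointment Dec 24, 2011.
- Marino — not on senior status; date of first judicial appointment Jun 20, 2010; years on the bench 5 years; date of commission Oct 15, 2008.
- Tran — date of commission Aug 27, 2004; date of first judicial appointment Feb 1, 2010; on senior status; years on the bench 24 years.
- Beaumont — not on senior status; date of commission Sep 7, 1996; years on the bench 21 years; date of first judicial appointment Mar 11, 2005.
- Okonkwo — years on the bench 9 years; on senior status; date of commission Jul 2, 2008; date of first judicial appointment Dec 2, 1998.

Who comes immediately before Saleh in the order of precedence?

Tran

By years on the bench (higher first): Mendoza (28 years); then Tran and Saleh (both 24 years); then Beaumont (21 years); then Okonkwo and Bianchi (both 9 years); then Marino and Whitfield (both 5 years).
Tran and Saleh are each on senior status, so the next rule applies.
Tran and Saleh both have date of commission Aug 27, 2004, so the next rule applies.
Among Tran and Saleh, by date of first judicial appointment (earlier first): Tran (Feb 1, 2010) before Saleh (Dec 24, 2011).
Okonkwo and Bianchi are each on senior status, so the next rule applies.
Okonkwo and Bianchi both have date of commission Jul 2, 2008, so the next rule applies.
Among Okonkwo and Bianchi, by date of first judicial appointment (earlier first): Okonkwo (Dec 2, 1998) before Bianchi (Jun 27, 2001).
Marino and Whitfield are each not on senior status, so the next rule applies.
Marino and Whitfield both have date of commission Oct 15, 2008, so the next rule applies.
Among Marino and Whitfield, by date of first judicial appointment (earlier first): Marino (Jun 20, 2010) before Whitfield (Nov 27, 2016).
Order: Mendoza, Tran, Saleh, Beaumont, Okonkwo, Bianchi, Marino, Whitfield.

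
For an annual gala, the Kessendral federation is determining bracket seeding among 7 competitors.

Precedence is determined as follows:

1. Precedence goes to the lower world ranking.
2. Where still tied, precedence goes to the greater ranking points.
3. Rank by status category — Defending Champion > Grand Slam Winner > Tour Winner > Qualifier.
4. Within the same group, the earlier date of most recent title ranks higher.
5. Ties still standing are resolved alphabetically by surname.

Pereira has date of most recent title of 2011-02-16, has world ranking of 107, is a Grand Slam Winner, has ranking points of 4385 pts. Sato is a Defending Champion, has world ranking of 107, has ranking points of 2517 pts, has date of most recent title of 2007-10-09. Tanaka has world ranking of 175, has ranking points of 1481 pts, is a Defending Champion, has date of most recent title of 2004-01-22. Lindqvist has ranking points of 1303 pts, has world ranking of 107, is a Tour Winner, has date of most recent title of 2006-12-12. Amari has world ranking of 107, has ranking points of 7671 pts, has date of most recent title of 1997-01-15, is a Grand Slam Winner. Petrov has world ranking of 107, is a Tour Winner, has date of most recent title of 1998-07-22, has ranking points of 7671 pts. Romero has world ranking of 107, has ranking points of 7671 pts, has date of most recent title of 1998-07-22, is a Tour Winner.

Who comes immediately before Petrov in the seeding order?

By world ranking (lower first): Amari, Petrov, Romero, Pereira, Sato and Lindqvist (each 107); then Tanaka (175).
Among Amari, Petrov, Romero, Pereira, Sato and Lindqvist, by ranking points (higher first): Amari, Petrov and Romero (7671 pts) before Pereira (4385 pts) before Sato (2517 pts) before Lindqvist (1303 pts).
Among Amari, Petrov and Romero, by status category: Amari (Grand Slam Winner) before Petrov and Romero (Tour Winner).
Petrov and Romero both have date of most recent title 1998-07-22, so the next rule applies.
Among Petrov and Romero, alphabetically by surname: Petrov before Romero.
Order: Amari, Petrov, Romero, Pereira, Sato, Lindqvist, Tanaka.

Amari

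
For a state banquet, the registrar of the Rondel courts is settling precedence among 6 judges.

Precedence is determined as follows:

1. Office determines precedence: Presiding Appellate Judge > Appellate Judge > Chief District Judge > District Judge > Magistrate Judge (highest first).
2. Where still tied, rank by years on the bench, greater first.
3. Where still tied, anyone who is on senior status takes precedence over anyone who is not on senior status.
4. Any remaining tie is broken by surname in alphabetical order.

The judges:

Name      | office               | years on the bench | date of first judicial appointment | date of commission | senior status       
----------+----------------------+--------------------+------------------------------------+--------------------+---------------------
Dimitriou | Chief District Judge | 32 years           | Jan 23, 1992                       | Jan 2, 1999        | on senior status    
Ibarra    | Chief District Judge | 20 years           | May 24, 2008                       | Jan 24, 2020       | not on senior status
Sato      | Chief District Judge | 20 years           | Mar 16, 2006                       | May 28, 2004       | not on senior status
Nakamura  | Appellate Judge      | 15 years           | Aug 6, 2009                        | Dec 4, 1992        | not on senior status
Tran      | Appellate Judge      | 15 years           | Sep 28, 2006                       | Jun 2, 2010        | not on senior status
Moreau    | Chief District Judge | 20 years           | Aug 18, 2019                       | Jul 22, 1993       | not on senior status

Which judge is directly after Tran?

By office: Nakamura and Tran (Appellate Judge); then Dimitriou, Ibarra, Moreau and Sato (Chief District Judge).
Nakamura and Tran both have years on the bench 15 years, so the next rule applies.
Nakamura and Tran are each not on senior status, so the next rule applies.
Among Nakamura and Tran, alphabetically by surname: Nakamura before Tran.
Among Dimitriou, Ibarra, Moreau and Sato, by years on the bench (higher first): Dimitriou (32 years) before Ibarra, Moreau and Sato (20 years).
Ibarra, Moreau and Sato are each not on senior status, so the next rule applies.
Among Ibarra, Moreau and Sato, alphabetically by surname: Ibarra before Moreau before Sato.
Order: Nakamura, Tran, Dimitriou, Ibarra, Moreau, Sato.

Dimitriou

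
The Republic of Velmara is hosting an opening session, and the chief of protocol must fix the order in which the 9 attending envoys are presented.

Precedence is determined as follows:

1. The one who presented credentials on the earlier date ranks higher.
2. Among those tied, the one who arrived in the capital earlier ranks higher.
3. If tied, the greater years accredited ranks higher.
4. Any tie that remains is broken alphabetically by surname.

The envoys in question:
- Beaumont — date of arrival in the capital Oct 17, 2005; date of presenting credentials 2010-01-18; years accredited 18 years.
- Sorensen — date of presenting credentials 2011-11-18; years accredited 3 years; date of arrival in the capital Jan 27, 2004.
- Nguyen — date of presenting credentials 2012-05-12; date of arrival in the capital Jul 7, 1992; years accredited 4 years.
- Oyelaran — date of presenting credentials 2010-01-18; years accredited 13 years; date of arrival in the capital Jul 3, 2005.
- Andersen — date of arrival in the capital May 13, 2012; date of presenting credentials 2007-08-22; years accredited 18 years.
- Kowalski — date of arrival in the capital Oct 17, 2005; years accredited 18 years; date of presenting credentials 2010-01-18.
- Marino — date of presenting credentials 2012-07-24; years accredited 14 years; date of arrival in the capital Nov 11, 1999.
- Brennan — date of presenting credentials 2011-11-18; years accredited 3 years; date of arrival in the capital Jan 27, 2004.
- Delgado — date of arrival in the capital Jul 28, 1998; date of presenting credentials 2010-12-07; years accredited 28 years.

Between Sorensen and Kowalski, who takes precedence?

Kowalski

By date of presenting credentials (earlier first): Andersen (2007-08-22); then Oyelaran, Beaumont and Kowalski (each 2010-01-18); then Delgado (2010-12-07); then Brennan and Sorensen (both 2011-11-18); then Nguyen (2012-05-12); then Marino (2012-07-24).
Among Oyelaran, Beaumont and Kowalski, by date of arrival in the capital (earlier first): Oyelaran (Jul 3, 2005) before Beaumont and Kowalski (Oct 17, 2005).
Beaumont and Kowalski both have years accredited 18 years, so the next rule applies.
Among Beaumont and Kowalski, alphabetically by surname: Beaumont before Kowalski.
Brennan and Sorensen both have date of arrival in the capital Jan 27, 2004, so the next rule applies.
Brennan and Sorensen both have years accredited 3 years, so the next rule applies.
Among Brennan and Sorensen, alphabetically by surname: Brennan before Sorensen.
So Kowalski takes precedence.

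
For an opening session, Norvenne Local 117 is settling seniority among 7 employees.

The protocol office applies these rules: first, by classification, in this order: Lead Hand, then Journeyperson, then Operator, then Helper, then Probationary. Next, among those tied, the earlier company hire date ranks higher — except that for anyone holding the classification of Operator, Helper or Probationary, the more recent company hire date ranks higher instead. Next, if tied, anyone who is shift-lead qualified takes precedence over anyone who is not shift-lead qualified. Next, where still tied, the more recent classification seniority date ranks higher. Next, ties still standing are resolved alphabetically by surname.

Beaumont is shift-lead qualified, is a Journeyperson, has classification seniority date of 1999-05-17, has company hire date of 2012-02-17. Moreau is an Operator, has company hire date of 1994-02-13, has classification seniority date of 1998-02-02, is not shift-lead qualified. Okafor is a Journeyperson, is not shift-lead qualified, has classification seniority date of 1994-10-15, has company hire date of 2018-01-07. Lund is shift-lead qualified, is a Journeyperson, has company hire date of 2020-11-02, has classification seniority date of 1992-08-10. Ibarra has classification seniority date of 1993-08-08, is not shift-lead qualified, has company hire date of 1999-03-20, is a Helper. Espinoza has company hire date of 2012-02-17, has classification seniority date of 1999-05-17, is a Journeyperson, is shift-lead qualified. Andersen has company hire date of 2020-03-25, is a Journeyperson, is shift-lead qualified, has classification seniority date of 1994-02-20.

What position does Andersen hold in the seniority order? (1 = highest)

4

By classification: Beaumont, Espinoza, Okafor, Andersen and Lund (Journeyperson); then Moreau (Operator); then Ibarra (Helper).
Among Beaumont, Espinoza, Okafor, Andersen and Lund, by company hire date (earlier first): Beaumont and Espinoza (2012-02-17) before Okafor (2018-01-07) before Andersen (2020-03-25) before Lund (2020-11-02).
Beaumont and Espinoza are each shift-lead qualified, so the next rule applies.
Beaumont and Espinoza both have classification seniority date 1999-05-17, so the next rule applies.
Among Beaumont and Espinoza, alphabetically by surname: Beaumont before Espinoza.
Order: Beaumont, Espinoza, Okafor, Andersen, Lund, Moreau, Ibarra. So position 4.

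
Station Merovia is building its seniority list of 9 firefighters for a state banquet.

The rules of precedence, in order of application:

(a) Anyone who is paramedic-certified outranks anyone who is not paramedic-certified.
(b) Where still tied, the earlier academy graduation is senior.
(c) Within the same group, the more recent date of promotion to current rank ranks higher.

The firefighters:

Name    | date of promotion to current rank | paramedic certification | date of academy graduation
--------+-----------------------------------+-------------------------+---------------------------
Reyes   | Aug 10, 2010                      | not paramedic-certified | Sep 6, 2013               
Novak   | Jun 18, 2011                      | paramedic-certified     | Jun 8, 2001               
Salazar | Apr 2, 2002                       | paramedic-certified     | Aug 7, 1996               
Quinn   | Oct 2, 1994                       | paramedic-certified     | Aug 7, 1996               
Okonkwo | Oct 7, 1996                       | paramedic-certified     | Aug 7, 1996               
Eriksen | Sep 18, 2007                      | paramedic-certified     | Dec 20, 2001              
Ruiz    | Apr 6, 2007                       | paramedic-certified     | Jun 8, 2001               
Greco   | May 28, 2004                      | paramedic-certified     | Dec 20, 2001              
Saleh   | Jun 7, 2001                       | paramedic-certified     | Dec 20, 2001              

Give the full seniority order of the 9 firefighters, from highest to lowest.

By the first rule: Salazar, Okonkwo, Quinn, Novak, Ruiz, Eriksen, Greco and Saleh (each paramedic-certified); then Reyes (not paramedic-certified).
Among Salazar, Okonkwo, Quinn, Novak, Ruiz, Eriksen, Greco and Saleh, by date of academy graduation (earlier first): Salazar, Okonkwo and Quinn (Aug 7, 1996) before Novak and Ruiz (Jun 8, 2001) before Eriksen, Greco and Saleh (Dec 20, 2001).
Among Salazar, Okonkwo and Quinn, by date of promotion to current rank (later first): Salazar (Apr 2, 2002) before Okonkwo (Oct 7, 1996) before Quinn (Oct 2, 1994).
Among Novak and Ruiz, by date of promotion to current rank (later first): Novak (Jun 18, 2011) before Ruiz (Apr 6, 2007).
Among Eriksen, Greco and Saleh, by date of promotion to current rank (later first): Eriksen (Sep 18, 2007) before Greco (May 28, 2004) before Saleh (Jun 7, 2001).
Full order: Salazar, Okonkwo, Quinn, Novak, Ruiz, Eriksen, Greco, Saleh, Reyes.

Salazar, Okonkwo, Quinn, Novak, Ruiz, Eriksen, Greco, Saleh, Reyes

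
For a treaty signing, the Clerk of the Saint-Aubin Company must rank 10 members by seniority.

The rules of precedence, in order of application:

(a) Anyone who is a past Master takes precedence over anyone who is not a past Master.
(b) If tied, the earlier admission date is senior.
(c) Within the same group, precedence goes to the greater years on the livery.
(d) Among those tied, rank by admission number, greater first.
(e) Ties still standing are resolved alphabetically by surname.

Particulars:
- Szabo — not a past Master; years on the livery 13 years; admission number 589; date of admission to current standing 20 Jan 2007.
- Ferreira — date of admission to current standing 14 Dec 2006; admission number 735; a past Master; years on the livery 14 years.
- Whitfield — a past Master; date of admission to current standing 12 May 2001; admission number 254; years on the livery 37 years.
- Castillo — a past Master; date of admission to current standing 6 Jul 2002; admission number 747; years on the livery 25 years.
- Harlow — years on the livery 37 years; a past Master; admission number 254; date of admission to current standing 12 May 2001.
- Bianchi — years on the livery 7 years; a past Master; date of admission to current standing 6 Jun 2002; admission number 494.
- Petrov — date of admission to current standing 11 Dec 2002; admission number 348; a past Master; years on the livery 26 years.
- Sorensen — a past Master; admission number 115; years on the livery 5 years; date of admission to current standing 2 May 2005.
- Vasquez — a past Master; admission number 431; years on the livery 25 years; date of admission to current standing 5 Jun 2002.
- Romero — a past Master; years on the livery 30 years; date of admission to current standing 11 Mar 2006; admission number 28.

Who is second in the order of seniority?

By the first rule: Harlow, Whitfield, Vasquez, Bianchi, Castillo, Petrov, Sorensen, Romero and Ferreira (each a past Master); then Szabo (not a past Master).
Among Harlow, Whitfield, Vasquez, Bianchi, Castillo, Petrov, Sorensen, Romero and Ferreira, by date of admission to current standing (earlier first): Harlow and Whitfield (12 May 2001) before Vasquez (5 Jun 2002) before Bianchi (6 Jun 2002) before Castillo (6 Jul 2002) before Petrov (11 Dec 2002) before Sorensen (2 May 2005) before Romero (11 Mar 2006) before Ferreira (14 Dec 2006).
Harlow and Whitfield both have years on the livery 37 years, so the next rule applies.
Harlow and Whitfield both have admission number 254, so the next rule applies.
Among Harlow and Whitfield, alphabetically by surname: Harlow before Whitfield.
Order: Harlow, Whitfield, Vasquez, Bianchi, Castillo, Petrov, Sorensen, Romero, Ferreira, Szabo.

Whitfield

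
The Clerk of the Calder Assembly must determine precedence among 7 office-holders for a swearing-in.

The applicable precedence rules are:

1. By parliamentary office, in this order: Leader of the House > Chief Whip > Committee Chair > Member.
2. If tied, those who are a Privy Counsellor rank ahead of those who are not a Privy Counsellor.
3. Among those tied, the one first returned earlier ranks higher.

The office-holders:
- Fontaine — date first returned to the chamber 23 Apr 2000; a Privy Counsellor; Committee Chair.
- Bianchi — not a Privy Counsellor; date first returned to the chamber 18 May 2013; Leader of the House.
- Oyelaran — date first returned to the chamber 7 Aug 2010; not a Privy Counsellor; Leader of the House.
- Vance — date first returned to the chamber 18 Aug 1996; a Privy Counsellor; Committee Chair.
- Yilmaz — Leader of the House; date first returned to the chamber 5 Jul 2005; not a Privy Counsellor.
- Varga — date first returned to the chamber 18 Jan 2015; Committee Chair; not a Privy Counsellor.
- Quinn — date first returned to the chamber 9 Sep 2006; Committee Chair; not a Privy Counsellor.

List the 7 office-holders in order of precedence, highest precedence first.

Yilmaz, Oyelaran, Bianchi, Vance, Fontaine, Quinn, Varga

By parliamentary office: Yilmaz, Oyelaran and Bianchi (Leader of the House); then Vance, Fontaine, Quinn and Varga (Committee Chair).
Yilmaz, Oyelaran and Bianchi are each not a Privy Counsellor, so the next rule applies.
Among Yilmaz, Oyelaran and Bianchi, by date first returned to the chamber (earlier first): Yilmaz (5 Jul 2005) before Oyelaran (7 Aug 2010) before Bianchi (18 May 2013).
Among Vance, Fontaine, Quinn and Varga, a Privy Counsellor before not a Privy Counsellor: Vance and Fontaine (a Privy Counsellor) before Quinn and Varga (not a Privy Counsellor).
Among Vance and Fontaine, by date first returned to the chamber (earlier first): Vance (18 Aug 1996) before Fontaine (23 Apr 2000).
Among Quinn and Varga, by date first returned to the chamber (earlier first): Quinn (9 Sep 2006) before Varga (18 Jan 2015).
Full order: Yilmaz, Oyelaran, Bianchi, Vance, Fontaine, Quinn, Varga.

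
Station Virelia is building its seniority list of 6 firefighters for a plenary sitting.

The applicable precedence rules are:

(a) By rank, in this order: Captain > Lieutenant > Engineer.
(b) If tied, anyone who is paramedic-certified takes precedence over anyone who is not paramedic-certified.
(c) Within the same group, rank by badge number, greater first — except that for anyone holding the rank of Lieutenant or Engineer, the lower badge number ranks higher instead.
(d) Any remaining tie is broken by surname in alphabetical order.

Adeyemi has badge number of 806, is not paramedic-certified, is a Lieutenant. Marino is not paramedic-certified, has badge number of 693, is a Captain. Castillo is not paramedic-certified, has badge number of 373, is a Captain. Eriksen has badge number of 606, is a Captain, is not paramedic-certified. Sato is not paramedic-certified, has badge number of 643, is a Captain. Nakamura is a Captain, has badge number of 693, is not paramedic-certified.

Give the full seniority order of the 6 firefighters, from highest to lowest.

Marino, Nakamura, Sato, Eriksen, Castillo, Adeyemi

By rank: Marino, Nakamura, Sato, Eriksen and Castillo (Captain); then Adeyemi (Lieutenant).
Marino, Nakamura, Sato, Eriksen and Castillo are each not paramedic-certified, so the next rule applies.
Among Marino, Nakamura, Sato, Eriksen and Castillo, by badge number (higher first): Marino and Nakamura (693) before Sato (643) before Eriksen (606) before Castillo (373).
Among Marino and Nakamura, alphabetically by surname: Marino before Nakamura.
Full order: Marino, Nakamura, Sato, Eriksen, Castillo, Adeyemi.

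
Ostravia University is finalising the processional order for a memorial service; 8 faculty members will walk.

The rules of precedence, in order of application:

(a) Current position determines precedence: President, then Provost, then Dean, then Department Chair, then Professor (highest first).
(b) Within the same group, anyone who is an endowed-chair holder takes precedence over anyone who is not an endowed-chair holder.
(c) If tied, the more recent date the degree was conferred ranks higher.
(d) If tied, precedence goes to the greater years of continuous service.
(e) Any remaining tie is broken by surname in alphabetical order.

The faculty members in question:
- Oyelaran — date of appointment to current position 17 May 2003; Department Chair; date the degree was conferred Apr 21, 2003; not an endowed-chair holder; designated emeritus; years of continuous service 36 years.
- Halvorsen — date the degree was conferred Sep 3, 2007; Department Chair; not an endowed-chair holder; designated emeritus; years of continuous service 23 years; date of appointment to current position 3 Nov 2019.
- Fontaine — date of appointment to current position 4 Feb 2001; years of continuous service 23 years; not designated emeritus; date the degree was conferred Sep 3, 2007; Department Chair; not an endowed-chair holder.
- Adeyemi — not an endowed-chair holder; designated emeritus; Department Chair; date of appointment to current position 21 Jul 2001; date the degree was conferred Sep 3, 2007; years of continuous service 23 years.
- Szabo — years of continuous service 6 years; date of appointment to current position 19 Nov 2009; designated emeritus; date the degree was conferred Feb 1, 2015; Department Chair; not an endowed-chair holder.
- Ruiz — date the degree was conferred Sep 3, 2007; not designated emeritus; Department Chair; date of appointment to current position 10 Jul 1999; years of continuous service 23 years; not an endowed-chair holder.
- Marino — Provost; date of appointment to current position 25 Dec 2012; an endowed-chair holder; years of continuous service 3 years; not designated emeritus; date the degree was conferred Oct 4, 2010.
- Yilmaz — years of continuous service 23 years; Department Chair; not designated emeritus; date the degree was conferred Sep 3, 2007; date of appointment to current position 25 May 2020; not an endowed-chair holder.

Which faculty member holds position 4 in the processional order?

By current position: Marino (Provost); then Szabo, Adeyemi, Fontaine, Halvorsen, Ruiz, Yilmaz and Oyelaran (Department Chair).
Szabo, Adeyemi, Fontaine, Halvorsen, Ruiz, Yilmaz and Oyelaran are each not an endowed-chair holder, so the next rule applies.
Among Szabo, Adeyemi, Fontaine, Halvorsen, Ruiz, Yilmaz and Oyelaran, by date the degree was conferred (later first): Szabo (Feb 1, 2015) before Adeyemi, Fontaine, Halvorsen, Ruiz and Yilmaz (Sep 3, 2007) before Oyelaran (Apr 21, 2003).
Adeyemi, Fontaine, Halvorsen, Ruiz and Yilmaz all have years of continuous service 23 years, so the next rule applies.
Among Adeyemi, Fontaine, Halvorsen, Ruiz and Yilmaz, alphabetically by surname: Adeyemi before Fontaine before Halvorsen before Ruiz before Yilmaz.
Order: Marino, Szabo, Adeyemi, Fontaine, Halvorsen, Ruiz, Yilmaz, Oyelaran.

Fontaine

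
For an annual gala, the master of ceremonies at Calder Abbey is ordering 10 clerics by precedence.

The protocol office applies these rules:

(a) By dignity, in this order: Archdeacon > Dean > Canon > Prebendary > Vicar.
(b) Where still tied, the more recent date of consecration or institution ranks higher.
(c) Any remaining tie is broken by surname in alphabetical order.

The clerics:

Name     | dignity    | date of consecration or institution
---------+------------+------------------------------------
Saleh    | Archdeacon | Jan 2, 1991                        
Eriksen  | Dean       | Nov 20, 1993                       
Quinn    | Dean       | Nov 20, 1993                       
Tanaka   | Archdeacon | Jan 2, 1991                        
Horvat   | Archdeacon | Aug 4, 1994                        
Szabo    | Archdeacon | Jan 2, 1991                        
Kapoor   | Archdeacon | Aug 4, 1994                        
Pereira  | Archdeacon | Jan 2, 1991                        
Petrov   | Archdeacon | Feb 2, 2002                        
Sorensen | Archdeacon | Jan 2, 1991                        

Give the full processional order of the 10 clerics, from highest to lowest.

Petrov, Horvat, Kapoor, Pereira, Saleh, Sorensen, Szabo, Tanaka, Eriksen, Quinn

By dignity: Petrov, Horvat, Kapoor, Pereira, Saleh, Sorensen, Szabo and Tanaka (Archdeacon); then Eriksen and Quinn (Dean).
Among Petrov, Horvat, Kapoor, Pereira, Saleh, Sorensen, Szabo and Tanaka, by date of consecration or institution (later first): Petrov (Feb 2, 2002) before Horvat and Kapoor (Aug 4, 1994) before Pereira, Saleh, Sorensen, Szabo and Tanaka (Jan 2, 1991).
Among Horvat and Kapoor, alphabetically by surname: Horvat before Kapoor.
Among Pereira, Saleh, Sorensen, Szabo and Tanaka, alphabetically by surname: Pereira before Saleh before Sorensen before Szabo before Tanaka.
Eriksen and Quinn both have date of consecration or institution Nov 20, 1993, so the next rule applies.
Among Eriksen and Quinn, alphabetically by surname: Eriksen before Quinn.
Full order: Petrov, Horvat, Kapoor, Pereira, Saleh, Sorensen, Szabo, Tanaka, Eriksen, Quinn.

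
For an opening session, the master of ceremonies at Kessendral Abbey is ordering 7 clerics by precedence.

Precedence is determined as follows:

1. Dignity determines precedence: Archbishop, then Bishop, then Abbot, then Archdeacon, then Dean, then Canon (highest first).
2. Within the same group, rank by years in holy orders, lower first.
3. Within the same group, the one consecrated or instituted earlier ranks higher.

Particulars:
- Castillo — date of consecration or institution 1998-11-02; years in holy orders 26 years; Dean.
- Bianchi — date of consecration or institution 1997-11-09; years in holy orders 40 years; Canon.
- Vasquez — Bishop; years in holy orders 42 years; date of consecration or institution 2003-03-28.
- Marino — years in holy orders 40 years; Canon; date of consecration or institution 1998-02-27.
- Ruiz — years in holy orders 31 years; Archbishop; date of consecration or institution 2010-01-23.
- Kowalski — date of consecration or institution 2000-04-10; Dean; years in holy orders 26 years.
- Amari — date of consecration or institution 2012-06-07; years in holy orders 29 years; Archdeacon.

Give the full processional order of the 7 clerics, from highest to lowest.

Ruiz, Vasquez, Amari, Castillo, Kowalski, Bianchi, Marino

By dignity: Ruiz (Archbishop); then Vasquez (Bishop); then Amari (Archdeacon); then Castillo and Kowalski (Dean); then Bianchi and Marino (Canon).
Castillo and Kowalski both have years in holy orders 26 years, so the next rule applies.
Among Castillo and Kowalski, by date of consecration or institution (earlier first): Castillo (1998-11-02) before Kowalski (2000-04-10).
Bianchi and Marino both have years in holy orders 40 years, so the next rule applies.
Among Bianchi and Marino, by date of consecration or institution (earlier first): Bianchi (1997-11-09) before Marino (1998-02-27).
Full order: Ruiz, Vasquez, Amari, Castillo, Kowalski, Bianchi, Marino.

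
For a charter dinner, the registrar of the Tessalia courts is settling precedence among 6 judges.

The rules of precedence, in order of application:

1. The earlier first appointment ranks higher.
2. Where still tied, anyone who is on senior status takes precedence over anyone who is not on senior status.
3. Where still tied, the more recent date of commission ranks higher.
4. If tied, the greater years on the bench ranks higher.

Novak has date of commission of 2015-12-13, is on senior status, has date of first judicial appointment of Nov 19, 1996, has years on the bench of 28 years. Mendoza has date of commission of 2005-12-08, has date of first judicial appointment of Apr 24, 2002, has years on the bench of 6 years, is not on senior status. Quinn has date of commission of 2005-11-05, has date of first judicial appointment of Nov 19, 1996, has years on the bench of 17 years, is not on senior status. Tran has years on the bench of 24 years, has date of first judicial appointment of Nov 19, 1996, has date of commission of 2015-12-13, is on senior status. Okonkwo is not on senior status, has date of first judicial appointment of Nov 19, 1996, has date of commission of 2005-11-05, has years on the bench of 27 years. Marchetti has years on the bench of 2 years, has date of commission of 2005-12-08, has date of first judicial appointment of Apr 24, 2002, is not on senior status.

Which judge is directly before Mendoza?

By date of first judicial appointment (earlier first): Novak, Tran, Okonkwo and Quinn (each Nov 19, 1996); then Mendoza and Marchetti (both Apr 24, 2002).
Among Novak, Tran, Okonkwo and Quinn, on senior status before not on senior status: Novak and Tran (on senior status) before Okonkwo and Quinn (not on senior status).
Novak and Tran both have date of commission 2015-12-13, so the next rule applies.
Among Novak and Tran, by years on the bench (higher first): Novak (28 years) before Tran (24 years).
Okonkwo and Quinn both have date of commission 2005-11-05, so the next rule applies.
Among Okonkwo and Quinn, by years on the bench (higher first): Okonkwo (27 years) before Quinn (17 years).
Mendoza and Marchetti are each not on senior status, so the next rule applies.
Mendoza and Marchetti both have date of commission 2005-12-08, so the next rule applies.
Among Mendoza and Marchetti, by years on the bench (higher first): Mendoza (6 years) before Marchetti (2 years).
Order: Novak, Tran, Okonkwo, Quinn, Mendoza, Marchetti.

Quinn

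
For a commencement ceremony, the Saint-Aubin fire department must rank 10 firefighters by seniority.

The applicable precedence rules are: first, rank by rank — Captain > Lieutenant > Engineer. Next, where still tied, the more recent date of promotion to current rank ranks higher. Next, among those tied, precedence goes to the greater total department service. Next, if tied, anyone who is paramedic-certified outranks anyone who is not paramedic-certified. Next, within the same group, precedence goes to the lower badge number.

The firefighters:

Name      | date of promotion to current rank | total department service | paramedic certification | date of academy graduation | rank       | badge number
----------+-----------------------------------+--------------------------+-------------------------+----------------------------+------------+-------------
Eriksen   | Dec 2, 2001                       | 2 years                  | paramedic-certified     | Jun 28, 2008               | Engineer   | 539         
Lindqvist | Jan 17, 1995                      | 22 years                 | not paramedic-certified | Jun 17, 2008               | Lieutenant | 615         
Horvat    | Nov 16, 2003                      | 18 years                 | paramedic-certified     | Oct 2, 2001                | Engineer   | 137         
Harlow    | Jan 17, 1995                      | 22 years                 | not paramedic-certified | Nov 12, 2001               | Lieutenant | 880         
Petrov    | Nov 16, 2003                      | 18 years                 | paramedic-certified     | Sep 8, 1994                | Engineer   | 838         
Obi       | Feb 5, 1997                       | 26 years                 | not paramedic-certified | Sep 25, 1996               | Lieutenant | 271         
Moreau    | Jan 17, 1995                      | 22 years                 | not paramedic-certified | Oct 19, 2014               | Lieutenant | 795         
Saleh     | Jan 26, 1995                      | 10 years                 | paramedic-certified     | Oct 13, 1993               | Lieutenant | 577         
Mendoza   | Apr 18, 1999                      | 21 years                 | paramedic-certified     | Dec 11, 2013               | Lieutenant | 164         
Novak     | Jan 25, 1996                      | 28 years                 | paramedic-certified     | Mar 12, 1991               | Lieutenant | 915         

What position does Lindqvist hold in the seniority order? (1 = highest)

5

By rank: Mendoza, Obi, Novak, Saleh, Lindqvist, Moreau and Harlow (Lieutenant); then Horvat, Petrov and Eriksen (Engineer).
Among Mendoza, Obi, Novak, Saleh, Lindqvist, Moreau and Harlow, by date of promotion to current rank (later first): Mendoza (Apr 18, 1999) before Obi (Feb 5, 1997) before Novak (Jan 25, 1996) before Saleh (Jan 26, 1995) before Lindqvist, Moreau and Harlow (Jan 17, 1995).
Lindqvist, Moreau and Harlow all have total department service 22 years, so the next rule applies.
Lindqvist, Moreau and Harlow are each not paramedic-certified, so the next rule applies.
Among Lindqvist, Moreau and Harlow, by badge number (lower first): Lindqvist (615) before Moreau (795) before Harlow (880).
Among Horvat, Petrov and Eriksen, by date of promotion to current rank (later first): Horvat and Petrov (Nov 16, 2003) before Eriksen (Dec 2, 2001).
Horvat and Petrov both have total department service 18 years, so the next rule applies.
Horvat and Petrov are each paramedic-certified, so the next rule applies.
Among Horvat and Petrov, by badge number (lower first): Horvat (137) before Petrov (838).
Order: Mendoza, Obi, Novak, Saleh, Lindqvist, Moreau, Harlow, Horvat, Petrov, Eriksen. So position 5.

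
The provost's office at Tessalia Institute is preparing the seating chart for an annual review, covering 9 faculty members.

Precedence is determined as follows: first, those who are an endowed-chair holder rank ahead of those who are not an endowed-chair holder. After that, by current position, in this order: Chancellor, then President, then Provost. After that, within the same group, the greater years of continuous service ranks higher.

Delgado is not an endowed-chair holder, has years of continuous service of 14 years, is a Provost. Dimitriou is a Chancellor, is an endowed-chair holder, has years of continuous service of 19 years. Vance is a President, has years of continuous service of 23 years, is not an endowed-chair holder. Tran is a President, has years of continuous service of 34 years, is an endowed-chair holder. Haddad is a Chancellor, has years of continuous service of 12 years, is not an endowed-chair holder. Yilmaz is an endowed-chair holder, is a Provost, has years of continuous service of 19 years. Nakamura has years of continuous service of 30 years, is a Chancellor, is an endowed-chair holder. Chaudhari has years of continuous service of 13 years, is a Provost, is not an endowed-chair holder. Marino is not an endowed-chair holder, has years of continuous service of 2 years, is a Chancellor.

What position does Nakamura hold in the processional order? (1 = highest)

1

By the first rule: Nakamura, Dimitriou, Tran and Yilmaz (each an endowed-chair holder); then Haddad, Marino, Vance, Delgado and Chaudhari (each not an endowed-chair holder).
Among Nakamura, Dimitriou, Tran and Yilmaz, by current position: Nakamura and Dimitriou (Chancellor) before Tran (President) before Yilmaz (Provost).
Among Nakamura and Dimitriou, by years of continuous service (higher first): Nakamura (30 years) before Dimitriou (19 years).
Among Haddad, Marino, Vance, Delgado and Chaudhari, by current position: Haddad and Marino (Chancellor) before Vance (President) before Delgado and Chaudhari (Provost).
Among Haddad and Marino, by years of continuous service (higher first): Haddad (12 years) before Marino (2 years).
Among Delgado and Chaudhari, by years of continuous service (higher first): Delgado (14 years) before Chaudhari (13 years).
Order: Nakamura, Dimitriou, Tran, Yilmaz, Haddad, Marino, Vance, Delgado, Chaudhari. So position 1.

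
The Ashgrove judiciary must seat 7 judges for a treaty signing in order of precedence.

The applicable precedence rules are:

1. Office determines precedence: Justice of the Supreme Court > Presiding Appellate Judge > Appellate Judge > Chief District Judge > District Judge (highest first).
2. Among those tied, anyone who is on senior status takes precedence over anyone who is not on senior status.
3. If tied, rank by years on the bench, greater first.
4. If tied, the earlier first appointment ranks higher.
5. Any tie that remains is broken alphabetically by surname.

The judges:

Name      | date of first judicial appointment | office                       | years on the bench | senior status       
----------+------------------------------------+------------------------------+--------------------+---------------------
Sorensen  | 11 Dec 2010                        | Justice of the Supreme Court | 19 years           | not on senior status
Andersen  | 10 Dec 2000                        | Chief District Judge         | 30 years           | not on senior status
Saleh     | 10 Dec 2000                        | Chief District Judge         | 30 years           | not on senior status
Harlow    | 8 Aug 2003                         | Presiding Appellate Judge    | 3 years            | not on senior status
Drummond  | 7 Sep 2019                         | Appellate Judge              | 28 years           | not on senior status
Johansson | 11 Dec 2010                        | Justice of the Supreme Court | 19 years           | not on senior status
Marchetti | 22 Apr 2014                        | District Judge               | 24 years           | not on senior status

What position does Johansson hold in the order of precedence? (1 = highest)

By office: Johansson and Sorensen (Justice of the Supreme Court); then Harlow (Presiding Appellate Judge); then Drummond (Appellate Judge); then Andersen and Saleh (Chief District Judge); then Marchetti (District Judge).
Johansson and Sorensen are each not on senior status, so the next rule applies.
Johansson and Sorensen both have years on the bench 19 years, so the next rule applies.
Johansson and Sorensen both have date of first judicial appointment 11 Dec 2010, so the next rule applies.
Among Johansson and Sorensen, alphabetically by surname: Johansson before Sorensen.
Andersen and Saleh are each not on senior status, so the next rule applies.
Andersen and Saleh both have years on the bench 30 years, so the next rule applies.
Andersen and Saleh both have date of first judicial appointment 10 Dec 2000, so the next rule applies.
Among Andersen and Saleh, alphabetically by surname: Andersen before Saleh.
Order: Johansson, Sorensen, Harlow, Drummond, Andersen, Saleh, Marchetti. So position 1.

1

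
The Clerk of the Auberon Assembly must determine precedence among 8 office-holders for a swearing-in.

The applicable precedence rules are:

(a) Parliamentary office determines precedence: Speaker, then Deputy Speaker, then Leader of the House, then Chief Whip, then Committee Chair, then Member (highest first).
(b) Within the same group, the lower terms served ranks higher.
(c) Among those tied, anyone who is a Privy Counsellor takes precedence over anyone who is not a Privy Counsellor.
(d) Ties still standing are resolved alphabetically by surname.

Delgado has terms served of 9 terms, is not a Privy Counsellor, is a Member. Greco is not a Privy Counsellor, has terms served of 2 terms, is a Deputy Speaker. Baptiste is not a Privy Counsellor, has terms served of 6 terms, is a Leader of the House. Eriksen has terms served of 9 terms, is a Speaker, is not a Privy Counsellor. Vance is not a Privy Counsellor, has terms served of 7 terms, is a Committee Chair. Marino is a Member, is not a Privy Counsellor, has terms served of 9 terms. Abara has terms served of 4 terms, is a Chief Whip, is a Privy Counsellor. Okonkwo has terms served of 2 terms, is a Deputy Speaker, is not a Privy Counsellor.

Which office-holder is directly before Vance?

Abara

By parliamentary office: Eriksen (Speaker); then Greco and Okonkwo (Deputy Speaker); then Baptiste (Leader of the House); then Abara (Chief Whip); then Vance (Committee Chair); then Delgado and Marino (Member).
Greco and Okonkwo both have terms served 2 terms, so the next rule applies.
Greco and Okonkwo are each not a Privy Counsellor, so the next rule applies.
Among Greco and Okonkwo, alphabetically by surname: Greco before Okonkwo.
Delgado and Marino both have terms served 9 terms, so the next rule applies.
Delgado and Marino are each not a Privy Counsellor, so the next rule applies.
Among Delgado and Marino, alphabetically by surname: Delgado before Marino.
Order: Eriksen, Greco, Okonkwo, Baptiste, Abara, Vance, Delgado, Marino.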